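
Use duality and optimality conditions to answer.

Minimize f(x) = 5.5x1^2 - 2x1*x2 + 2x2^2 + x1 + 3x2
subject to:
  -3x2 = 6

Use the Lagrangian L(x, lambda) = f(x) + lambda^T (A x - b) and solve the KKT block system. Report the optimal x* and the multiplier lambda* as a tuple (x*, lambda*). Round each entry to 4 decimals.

Form the Lagrangian:
  L(x, lambda) = (1/2) x^T Q x + c^T x + lambda^T (A x - b)
Stationarity (grad_x L = 0): Q x + c + A^T lambda = 0.
Primal feasibility: A x = b.

This gives the KKT block system:
  [ Q   A^T ] [ x     ]   [-c ]
  [ A    0  ] [ lambda ] = [ b ]

Solving the linear system:
  x*      = (-0.4545, -2)
  lambda* = (-1.3636)
  f(x*)   = 0.8636

x* = (-0.4545, -2), lambda* = (-1.3636)


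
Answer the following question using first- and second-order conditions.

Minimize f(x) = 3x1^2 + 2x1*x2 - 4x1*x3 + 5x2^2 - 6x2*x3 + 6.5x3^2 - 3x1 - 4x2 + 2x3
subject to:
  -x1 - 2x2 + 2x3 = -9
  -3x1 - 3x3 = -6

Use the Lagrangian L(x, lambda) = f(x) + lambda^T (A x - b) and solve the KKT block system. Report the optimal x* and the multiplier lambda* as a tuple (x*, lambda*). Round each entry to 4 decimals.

Form the Lagrangian:
  L(x, lambda) = (1/2) x^T Q x + c^T x + lambda^T (A x - b)
Stationarity (grad_x L = 0): Q x + c + A^T lambda = 0.
Primal feasibility: A x = b.

This gives the KKT block system:
  [ Q   A^T ] [ x     ]   [-c ]
  [ A    0  ] [ lambda ] = [ b ]

Solving the linear system:
  x*      = (2.3725, 2.9412, -0.3725)
  lambda* = (16.1961, 0.8039)
  f(x*)   = 65.4804

x* = (2.3725, 2.9412, -0.3725), lambda* = (16.1961, 0.8039)


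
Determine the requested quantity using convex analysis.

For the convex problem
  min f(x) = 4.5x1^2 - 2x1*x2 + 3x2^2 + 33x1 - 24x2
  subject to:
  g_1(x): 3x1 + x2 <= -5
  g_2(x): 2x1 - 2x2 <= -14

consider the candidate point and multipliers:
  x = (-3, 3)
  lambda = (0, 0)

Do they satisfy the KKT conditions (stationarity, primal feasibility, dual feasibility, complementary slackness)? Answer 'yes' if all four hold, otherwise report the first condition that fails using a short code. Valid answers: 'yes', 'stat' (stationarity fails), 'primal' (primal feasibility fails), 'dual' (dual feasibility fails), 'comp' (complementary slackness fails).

Gradient of f: grad f(x) = Q x + c = (0, 0)
Constraint values g_i(x) = a_i^T x - b_i:
  g_1((-3, 3)) = -1
  g_2((-3, 3)) = 2
Stationarity residual: grad f(x) + sum_i lambda_i a_i = (0, 0)
  -> stationarity OK
Primal feasibility (all g_i <= 0): FAILS
Dual feasibility (all lambda_i >= 0): OK
Complementary slackness (lambda_i * g_i(x) = 0 for all i): OK

Verdict: the first failing condition is primal_feasibility -> primal.

primal


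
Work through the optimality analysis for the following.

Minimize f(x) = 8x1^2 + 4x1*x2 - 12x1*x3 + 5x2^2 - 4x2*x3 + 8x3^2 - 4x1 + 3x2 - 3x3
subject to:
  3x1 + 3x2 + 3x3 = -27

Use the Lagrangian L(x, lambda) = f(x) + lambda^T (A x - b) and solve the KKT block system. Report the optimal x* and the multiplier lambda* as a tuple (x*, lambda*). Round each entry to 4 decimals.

Form the Lagrangian:
  L(x, lambda) = (1/2) x^T Q x + c^T x + lambda^T (A x - b)
Stationarity (grad_x L = 0): Q x + c + A^T lambda = 0.
Primal feasibility: A x = b.

This gives the KKT block system:
  [ Q   A^T ] [ x     ]   [-c ]
  [ A    0  ] [ lambda ] = [ b ]

Solving the linear system:
  x*      = (-3.023, -2.2697, -3.7072)
  lambda* = (5.6535)
  f(x*)   = 84.5247

x* = (-3.023, -2.2697, -3.7072), lambda* = (5.6535)


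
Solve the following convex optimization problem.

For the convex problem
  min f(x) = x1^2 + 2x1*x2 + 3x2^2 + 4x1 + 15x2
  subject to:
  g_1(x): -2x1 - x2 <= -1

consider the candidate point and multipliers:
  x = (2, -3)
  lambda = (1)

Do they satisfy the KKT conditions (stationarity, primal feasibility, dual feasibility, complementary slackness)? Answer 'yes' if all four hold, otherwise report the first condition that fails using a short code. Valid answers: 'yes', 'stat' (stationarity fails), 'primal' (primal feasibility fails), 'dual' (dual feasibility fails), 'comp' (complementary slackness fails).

Gradient of f: grad f(x) = Q x + c = (2, 1)
Constraint values g_i(x) = a_i^T x - b_i:
  g_1((2, -3)) = 0
Stationarity residual: grad f(x) + sum_i lambda_i a_i = (0, 0)
  -> stationarity OK
Primal feasibility (all g_i <= 0): OK
Dual feasibility (all lambda_i >= 0): OK
Complementary slackness (lambda_i * g_i(x) = 0 for all i): OK

Verdict: yes, KKT holds.

yes


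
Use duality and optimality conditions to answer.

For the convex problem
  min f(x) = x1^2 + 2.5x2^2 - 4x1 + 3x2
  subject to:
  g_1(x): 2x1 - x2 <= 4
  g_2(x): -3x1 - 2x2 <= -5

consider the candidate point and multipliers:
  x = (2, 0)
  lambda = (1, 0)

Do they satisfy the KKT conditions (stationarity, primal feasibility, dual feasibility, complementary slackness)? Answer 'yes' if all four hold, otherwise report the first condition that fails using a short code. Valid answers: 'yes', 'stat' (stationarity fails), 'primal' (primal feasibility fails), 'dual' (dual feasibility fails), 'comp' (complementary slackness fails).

Gradient of f: grad f(x) = Q x + c = (0, 3)
Constraint values g_i(x) = a_i^T x - b_i:
  g_1((2, 0)) = 0
  g_2((2, 0)) = -1
Stationarity residual: grad f(x) + sum_i lambda_i a_i = (2, 2)
  -> stationarity FAILS
Primal feasibility (all g_i <= 0): OK
Dual feasibility (all lambda_i >= 0): OK
Complementary slackness (lambda_i * g_i(x) = 0 for all i): OK

Verdict: the first failing condition is stationarity -> stat.

stat


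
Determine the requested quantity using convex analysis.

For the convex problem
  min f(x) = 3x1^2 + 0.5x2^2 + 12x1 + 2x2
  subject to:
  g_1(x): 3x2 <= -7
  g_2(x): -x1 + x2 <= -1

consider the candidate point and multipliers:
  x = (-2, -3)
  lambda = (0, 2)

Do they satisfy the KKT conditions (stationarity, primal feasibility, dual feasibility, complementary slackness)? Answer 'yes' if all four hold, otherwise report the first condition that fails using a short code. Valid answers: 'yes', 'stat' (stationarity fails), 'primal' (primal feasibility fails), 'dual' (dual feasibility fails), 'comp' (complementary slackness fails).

Gradient of f: grad f(x) = Q x + c = (0, -1)
Constraint values g_i(x) = a_i^T x - b_i:
  g_1((-2, -3)) = -2
  g_2((-2, -3)) = 0
Stationarity residual: grad f(x) + sum_i lambda_i a_i = (-2, 1)
  -> stationarity FAILS
Primal feasibility (all g_i <= 0): OK
Dual feasibility (all lambda_i >= 0): OK
Complementary slackness (lambda_i * g_i(x) = 0 for all i): OK

Verdict: the first failing condition is stationarity -> stat.

stat


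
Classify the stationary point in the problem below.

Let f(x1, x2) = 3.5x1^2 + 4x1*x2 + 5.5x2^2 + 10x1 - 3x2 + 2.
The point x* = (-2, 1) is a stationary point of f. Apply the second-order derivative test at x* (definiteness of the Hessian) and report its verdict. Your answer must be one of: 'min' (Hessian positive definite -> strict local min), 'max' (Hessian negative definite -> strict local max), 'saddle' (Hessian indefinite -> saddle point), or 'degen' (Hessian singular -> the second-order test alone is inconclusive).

Compute the Hessian H = grad^2 f:
  H = [[7, 4], [4, 11]]
Verify stationarity: grad f(x*) = H x* + g = (0, 0).
Eigenvalues of H: 4.5279, 13.4721.
Both eigenvalues > 0, so H is positive definite -> x* is a strict local min.

min


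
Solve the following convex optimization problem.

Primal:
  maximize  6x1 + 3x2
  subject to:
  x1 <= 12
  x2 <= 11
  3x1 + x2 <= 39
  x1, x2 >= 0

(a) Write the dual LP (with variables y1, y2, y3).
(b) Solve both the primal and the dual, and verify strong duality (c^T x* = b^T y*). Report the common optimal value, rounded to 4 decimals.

The standard primal-dual pair for 'max c^T x s.t. A x <= b, x >= 0' is:
  Dual:  min b^T y  s.t.  A^T y >= c,  y >= 0.

So the dual LP is:
  minimize  12y1 + 11y2 + 39y3
  subject to:
    y1 + 3y3 >= 6
    y2 + y3 >= 3
    y1, y2, y3 >= 0

Solving the primal: x* = (9.3333, 11).
  primal value c^T x* = 89.
Solving the dual: y* = (0, 1, 2).
  dual value b^T y* = 89.
Strong duality: c^T x* = b^T y*. Confirmed.

89


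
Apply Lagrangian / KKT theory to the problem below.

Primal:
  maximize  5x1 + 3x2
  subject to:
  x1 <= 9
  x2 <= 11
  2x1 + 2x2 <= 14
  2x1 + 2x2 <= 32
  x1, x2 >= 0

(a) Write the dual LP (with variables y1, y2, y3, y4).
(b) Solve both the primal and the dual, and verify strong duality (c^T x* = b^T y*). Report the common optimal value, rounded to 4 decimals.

The standard primal-dual pair for 'max c^T x s.t. A x <= b, x >= 0' is:
  Dual:  min b^T y  s.t.  A^T y >= c,  y >= 0.

So the dual LP is:
  minimize  9y1 + 11y2 + 14y3 + 32y4
  subject to:
    y1 + 2y3 + 2y4 >= 5
    y2 + 2y3 + 2y4 >= 3
    y1, y2, y3, y4 >= 0

Solving the primal: x* = (7, 0).
  primal value c^T x* = 35.
Solving the dual: y* = (0, 0, 2.5, 0).
  dual value b^T y* = 35.
Strong duality: c^T x* = b^T y*. Confirmed.

35


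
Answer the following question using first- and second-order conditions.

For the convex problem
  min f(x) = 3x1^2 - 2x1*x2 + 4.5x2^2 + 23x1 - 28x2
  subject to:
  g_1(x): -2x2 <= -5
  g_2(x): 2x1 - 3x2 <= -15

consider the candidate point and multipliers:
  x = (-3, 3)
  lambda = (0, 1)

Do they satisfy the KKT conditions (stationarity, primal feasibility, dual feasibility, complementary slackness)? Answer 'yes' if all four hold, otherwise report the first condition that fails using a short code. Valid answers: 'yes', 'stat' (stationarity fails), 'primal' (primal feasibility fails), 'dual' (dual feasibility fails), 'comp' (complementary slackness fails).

Gradient of f: grad f(x) = Q x + c = (-1, 5)
Constraint values g_i(x) = a_i^T x - b_i:
  g_1((-3, 3)) = -1
  g_2((-3, 3)) = 0
Stationarity residual: grad f(x) + sum_i lambda_i a_i = (1, 2)
  -> stationarity FAILS
Primal feasibility (all g_i <= 0): OK
Dual feasibility (all lambda_i >= 0): OK
Complementary slackness (lambda_i * g_i(x) = 0 for all i): OK

Verdict: the first failing condition is stationarity -> stat.

stat


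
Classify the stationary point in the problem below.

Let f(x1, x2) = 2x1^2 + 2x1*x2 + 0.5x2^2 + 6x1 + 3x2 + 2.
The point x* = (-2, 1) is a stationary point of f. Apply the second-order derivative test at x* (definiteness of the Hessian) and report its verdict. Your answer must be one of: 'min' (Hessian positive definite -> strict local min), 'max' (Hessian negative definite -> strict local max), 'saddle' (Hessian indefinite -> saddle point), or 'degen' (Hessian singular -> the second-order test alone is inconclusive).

Compute the Hessian H = grad^2 f:
  H = [[4, 2], [2, 1]]
Verify stationarity: grad f(x*) = H x* + g = (0, 0).
Eigenvalues of H: 0, 5.
H has a zero eigenvalue (singular; positive semidefinite but not definite), so H is neither positive definite, negative definite, nor indefinite. The second-order test alone is inconclusive -> degen.
(Indeed, f is constant along the null direction of H through x*, so x* is not a strict local extremum.)

degen


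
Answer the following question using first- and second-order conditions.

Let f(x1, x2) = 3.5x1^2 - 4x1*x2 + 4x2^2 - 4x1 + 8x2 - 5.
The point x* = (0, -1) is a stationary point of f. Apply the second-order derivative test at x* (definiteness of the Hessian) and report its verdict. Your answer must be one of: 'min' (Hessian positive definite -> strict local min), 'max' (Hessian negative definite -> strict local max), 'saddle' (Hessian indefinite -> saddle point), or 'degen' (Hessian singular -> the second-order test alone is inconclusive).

Compute the Hessian H = grad^2 f:
  H = [[7, -4], [-4, 8]]
Verify stationarity: grad f(x*) = H x* + g = (0, 0).
Eigenvalues of H: 3.4689, 11.5311.
Both eigenvalues > 0, so H is positive definite -> x* is a strict local min.

min


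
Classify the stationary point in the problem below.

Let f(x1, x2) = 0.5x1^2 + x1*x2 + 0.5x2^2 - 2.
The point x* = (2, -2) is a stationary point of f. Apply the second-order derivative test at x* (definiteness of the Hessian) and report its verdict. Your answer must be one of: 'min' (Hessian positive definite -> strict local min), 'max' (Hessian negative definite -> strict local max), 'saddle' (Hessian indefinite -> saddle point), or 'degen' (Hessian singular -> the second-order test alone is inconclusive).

Compute the Hessian H = grad^2 f:
  H = [[1, 1], [1, 1]]
Verify stationarity: grad f(x*) = H x* + g = (0, 0).
Eigenvalues of H: 0, 2.
H has a zero eigenvalue (singular; positive semidefinite but not definite), so H is neither positive definite, negative definite, nor indefinite. The second-order test alone is inconclusive -> degen.
(Indeed, f is constant along the null direction of H through x*, so x* is not a strict local extremum.)

degen


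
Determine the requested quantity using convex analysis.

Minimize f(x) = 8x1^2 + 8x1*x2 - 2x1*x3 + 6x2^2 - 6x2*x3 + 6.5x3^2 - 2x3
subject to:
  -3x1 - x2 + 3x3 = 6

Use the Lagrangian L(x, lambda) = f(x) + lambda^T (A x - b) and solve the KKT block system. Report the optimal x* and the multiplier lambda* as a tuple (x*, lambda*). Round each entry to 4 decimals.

Form the Lagrangian:
  L(x, lambda) = (1/2) x^T Q x + c^T x + lambda^T (A x - b)
Stationarity (grad_x L = 0): Q x + c + A^T lambda = 0.
Primal feasibility: A x = b.

This gives the KKT block system:
  [ Q   A^T ] [ x     ]   [-c ]
  [ A    0  ] [ lambda ] = [ b ]

Solving the linear system:
  x*      = (-1.037, 1.0458, 1.3115)
  lambda* = (-3.6166)
  f(x*)   = 9.5381

x* = (-1.037, 1.0458, 1.3115), lambda* = (-3.6166)


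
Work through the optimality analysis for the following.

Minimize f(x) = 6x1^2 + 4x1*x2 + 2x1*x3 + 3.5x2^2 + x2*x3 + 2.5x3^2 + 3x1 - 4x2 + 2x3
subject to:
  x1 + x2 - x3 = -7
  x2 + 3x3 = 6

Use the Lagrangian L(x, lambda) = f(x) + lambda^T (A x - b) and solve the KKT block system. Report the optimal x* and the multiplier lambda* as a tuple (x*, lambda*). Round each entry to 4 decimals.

Form the Lagrangian:
  L(x, lambda) = (1/2) x^T Q x + c^T x + lambda^T (A x - b)
Stationarity (grad_x L = 0): Q x + c + A^T lambda = 0.
Primal feasibility: A x = b.

This gives the KKT block system:
  [ Q   A^T ] [ x     ]   [-c ]
  [ A    0  ] [ lambda ] = [ b ]

Solving the linear system:
  x*      = (-1.6897, -2.4828, 2.8276)
  lambda* = (21.5517, 3.7586)
  f(x*)   = 69.4138

x* = (-1.6897, -2.4828, 2.8276), lambda* = (21.5517, 3.7586)


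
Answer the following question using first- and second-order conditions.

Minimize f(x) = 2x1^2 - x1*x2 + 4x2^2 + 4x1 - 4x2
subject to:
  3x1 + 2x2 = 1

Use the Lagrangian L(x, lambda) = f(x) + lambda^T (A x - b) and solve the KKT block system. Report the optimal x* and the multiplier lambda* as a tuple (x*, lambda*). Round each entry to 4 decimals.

Form the Lagrangian:
  L(x, lambda) = (1/2) x^T Q x + c^T x + lambda^T (A x - b)
Stationarity (grad_x L = 0): Q x + c + A^T lambda = 0.
Primal feasibility: A x = b.

This gives the KKT block system:
  [ Q   A^T ] [ x     ]   [-c ]
  [ A    0  ] [ lambda ] = [ b ]

Solving the linear system:
  x*      = (-0.14, 0.71)
  lambda* = (-0.91)
  f(x*)   = -1.245

x* = (-0.14, 0.71), lambda* = (-0.91)


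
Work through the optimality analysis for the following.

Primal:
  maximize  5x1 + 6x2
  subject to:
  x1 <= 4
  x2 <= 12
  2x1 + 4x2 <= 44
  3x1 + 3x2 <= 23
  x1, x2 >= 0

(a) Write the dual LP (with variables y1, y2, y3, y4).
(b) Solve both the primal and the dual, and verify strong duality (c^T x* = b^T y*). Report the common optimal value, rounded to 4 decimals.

The standard primal-dual pair for 'max c^T x s.t. A x <= b, x >= 0' is:
  Dual:  min b^T y  s.t.  A^T y >= c,  y >= 0.

So the dual LP is:
  minimize  4y1 + 12y2 + 44y3 + 23y4
  subject to:
    y1 + 2y3 + 3y4 >= 5
    y2 + 4y3 + 3y4 >= 6
    y1, y2, y3, y4 >= 0

Solving the primal: x* = (0, 7.6667).
  primal value c^T x* = 46.
Solving the dual: y* = (0, 0, 0, 2).
  dual value b^T y* = 46.
Strong duality: c^T x* = b^T y*. Confirmed.

46


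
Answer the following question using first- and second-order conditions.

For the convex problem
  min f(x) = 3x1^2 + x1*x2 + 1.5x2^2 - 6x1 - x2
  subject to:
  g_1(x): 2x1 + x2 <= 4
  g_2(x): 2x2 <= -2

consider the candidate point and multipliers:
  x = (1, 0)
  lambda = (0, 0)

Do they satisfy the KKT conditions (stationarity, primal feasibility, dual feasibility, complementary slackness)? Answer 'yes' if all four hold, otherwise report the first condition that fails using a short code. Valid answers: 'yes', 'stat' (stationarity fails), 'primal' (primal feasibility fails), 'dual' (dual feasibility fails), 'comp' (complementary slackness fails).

Gradient of f: grad f(x) = Q x + c = (0, 0)
Constraint values g_i(x) = a_i^T x - b_i:
  g_1((1, 0)) = -2
  g_2((1, 0)) = 2
Stationarity residual: grad f(x) + sum_i lambda_i a_i = (0, 0)
  -> stationarity OK
Primal feasibility (all g_i <= 0): FAILS
Dual feasibility (all lambda_i >= 0): OK
Complementary slackness (lambda_i * g_i(x) = 0 for all i): OK

Verdict: the first failing condition is primal_feasibility -> primal.

primal


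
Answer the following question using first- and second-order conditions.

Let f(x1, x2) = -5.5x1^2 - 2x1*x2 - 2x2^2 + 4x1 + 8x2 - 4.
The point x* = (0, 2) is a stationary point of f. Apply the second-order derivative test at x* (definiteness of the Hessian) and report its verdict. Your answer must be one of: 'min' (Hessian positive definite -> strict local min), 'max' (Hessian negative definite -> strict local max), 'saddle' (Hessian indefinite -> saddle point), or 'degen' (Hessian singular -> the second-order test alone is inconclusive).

Compute the Hessian H = grad^2 f:
  H = [[-11, -2], [-2, -4]]
Verify stationarity: grad f(x*) = H x* + g = (0, 0).
Eigenvalues of H: -11.5311, -3.4689.
Both eigenvalues < 0, so H is negative definite -> x* is a strict local max.

max


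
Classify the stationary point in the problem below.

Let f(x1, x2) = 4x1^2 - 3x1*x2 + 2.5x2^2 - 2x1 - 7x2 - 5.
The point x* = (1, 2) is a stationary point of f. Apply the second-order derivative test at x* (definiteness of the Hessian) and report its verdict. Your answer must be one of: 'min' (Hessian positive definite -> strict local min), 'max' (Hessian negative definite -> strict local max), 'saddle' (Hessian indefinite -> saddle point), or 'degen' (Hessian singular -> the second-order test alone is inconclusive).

Compute the Hessian H = grad^2 f:
  H = [[8, -3], [-3, 5]]
Verify stationarity: grad f(x*) = H x* + g = (0, 0).
Eigenvalues of H: 3.1459, 9.8541.
Both eigenvalues > 0, so H is positive definite -> x* is a strict local min.

min


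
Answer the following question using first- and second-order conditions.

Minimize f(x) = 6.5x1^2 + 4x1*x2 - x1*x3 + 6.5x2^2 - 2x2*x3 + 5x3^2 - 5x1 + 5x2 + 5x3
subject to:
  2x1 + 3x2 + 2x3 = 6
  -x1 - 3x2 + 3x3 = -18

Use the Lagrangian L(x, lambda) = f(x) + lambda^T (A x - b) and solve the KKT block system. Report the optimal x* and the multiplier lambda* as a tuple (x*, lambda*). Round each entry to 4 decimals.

Form the Lagrangian:
  L(x, lambda) = (1/2) x^T Q x + c^T x + lambda^T (A x - b)
Stationarity (grad_x L = 0): Q x + c + A^T lambda = 0.
Primal feasibility: A x = b.

This gives the KKT block system:
  [ Q   A^T ] [ x     ]   [-c ]
  [ A    0  ] [ lambda ] = [ b ]

Solving the linear system:
  x*      = (1.0267, 3.0524, -2.6053)
  lambda* = (-5.1628, 12.8369)
  f(x*)   = 129.571

x* = (1.0267, 3.0524, -2.6053), lambda* = (-5.1628, 12.8369)


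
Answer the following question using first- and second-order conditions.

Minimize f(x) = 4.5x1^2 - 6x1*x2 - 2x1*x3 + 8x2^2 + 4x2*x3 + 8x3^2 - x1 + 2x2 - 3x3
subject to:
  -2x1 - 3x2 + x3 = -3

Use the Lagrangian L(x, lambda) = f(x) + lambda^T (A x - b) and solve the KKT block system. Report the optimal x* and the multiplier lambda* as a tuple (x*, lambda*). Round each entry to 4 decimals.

Form the Lagrangian:
  L(x, lambda) = (1/2) x^T Q x + c^T x + lambda^T (A x - b)
Stationarity (grad_x L = 0): Q x + c + A^T lambda = 0.
Primal feasibility: A x = b.

This gives the KKT block system:
  [ Q   A^T ] [ x     ]   [-c ]
  [ A    0  ] [ lambda ] = [ b ]

Solving the linear system:
  x*      = (0.8158, 0.478, 0.0655)
  lambda* = (1.6716)
  f(x*)   = 2.4793

x* = (0.8158, 0.478, 0.0655), lambda* = (1.6716)


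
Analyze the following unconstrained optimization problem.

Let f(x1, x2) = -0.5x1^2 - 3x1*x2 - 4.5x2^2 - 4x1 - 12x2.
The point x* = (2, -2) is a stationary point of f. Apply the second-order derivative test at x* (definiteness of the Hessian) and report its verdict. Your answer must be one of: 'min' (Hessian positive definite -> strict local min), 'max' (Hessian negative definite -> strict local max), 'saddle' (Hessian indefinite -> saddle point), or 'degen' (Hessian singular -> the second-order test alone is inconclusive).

Compute the Hessian H = grad^2 f:
  H = [[-1, -3], [-3, -9]]
Verify stationarity: grad f(x*) = H x* + g = (0, 0).
Eigenvalues of H: -10, 0.
H has a zero eigenvalue (singular; negative semidefinite but not definite), so H is neither positive definite, negative definite, nor indefinite. The second-order test alone is inconclusive -> degen.
(Indeed, f is constant along the null direction of H through x*, so x* is not a strict local extremum.)

degen


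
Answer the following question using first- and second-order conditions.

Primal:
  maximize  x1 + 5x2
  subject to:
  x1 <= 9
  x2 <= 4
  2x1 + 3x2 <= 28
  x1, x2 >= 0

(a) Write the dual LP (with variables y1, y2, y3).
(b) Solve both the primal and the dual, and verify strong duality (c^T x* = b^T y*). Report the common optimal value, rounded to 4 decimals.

The standard primal-dual pair for 'max c^T x s.t. A x <= b, x >= 0' is:
  Dual:  min b^T y  s.t.  A^T y >= c,  y >= 0.

So the dual LP is:
  minimize  9y1 + 4y2 + 28y3
  subject to:
    y1 + 2y3 >= 1
    y2 + 3y3 >= 5
    y1, y2, y3 >= 0

Solving the primal: x* = (8, 4).
  primal value c^T x* = 28.
Solving the dual: y* = (0, 3.5, 0.5).
  dual value b^T y* = 28.
Strong duality: c^T x* = b^T y*. Confirmed.

28


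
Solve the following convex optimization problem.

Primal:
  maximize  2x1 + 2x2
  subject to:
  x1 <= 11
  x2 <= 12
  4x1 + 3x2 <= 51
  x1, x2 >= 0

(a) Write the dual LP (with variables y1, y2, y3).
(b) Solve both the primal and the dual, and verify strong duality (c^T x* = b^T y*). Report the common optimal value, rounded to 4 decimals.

The standard primal-dual pair for 'max c^T x s.t. A x <= b, x >= 0' is:
  Dual:  min b^T y  s.t.  A^T y >= c,  y >= 0.

So the dual LP is:
  minimize  11y1 + 12y2 + 51y3
  subject to:
    y1 + 4y3 >= 2
    y2 + 3y3 >= 2
    y1, y2, y3 >= 0

Solving the primal: x* = (3.75, 12).
  primal value c^T x* = 31.5.
Solving the dual: y* = (0, 0.5, 0.5).
  dual value b^T y* = 31.5.
Strong duality: c^T x* = b^T y*. Confirmed.

31.5


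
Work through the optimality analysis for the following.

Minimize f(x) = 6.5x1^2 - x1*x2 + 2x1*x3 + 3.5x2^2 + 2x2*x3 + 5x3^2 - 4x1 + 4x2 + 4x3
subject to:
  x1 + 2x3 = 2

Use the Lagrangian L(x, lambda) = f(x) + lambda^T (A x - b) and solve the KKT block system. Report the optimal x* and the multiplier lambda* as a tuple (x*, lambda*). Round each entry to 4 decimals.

Form the Lagrangian:
  L(x, lambda) = (1/2) x^T Q x + c^T x + lambda^T (A x - b)
Stationarity (grad_x L = 0): Q x + c + A^T lambda = 0.
Primal feasibility: A x = b.

This gives the KKT block system:
  [ Q   A^T ] [ x     ]   [-c ]
  [ A    0  ] [ lambda ] = [ b ]

Solving the linear system:
  x*      = (0.5635, -0.6961, 0.7182)
  lambda* = (-5.4586)
  f(x*)   = 4.3757

x* = (0.5635, -0.6961, 0.7182), lambda* = (-5.4586)


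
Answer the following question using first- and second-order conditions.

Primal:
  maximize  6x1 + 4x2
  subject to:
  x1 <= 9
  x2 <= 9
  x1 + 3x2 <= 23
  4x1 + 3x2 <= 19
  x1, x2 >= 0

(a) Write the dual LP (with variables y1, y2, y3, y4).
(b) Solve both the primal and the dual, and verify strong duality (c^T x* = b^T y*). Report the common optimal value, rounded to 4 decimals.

The standard primal-dual pair for 'max c^T x s.t. A x <= b, x >= 0' is:
  Dual:  min b^T y  s.t.  A^T y >= c,  y >= 0.

So the dual LP is:
  minimize  9y1 + 9y2 + 23y3 + 19y4
  subject to:
    y1 + y3 + 4y4 >= 6
    y2 + 3y3 + 3y4 >= 4
    y1, y2, y3, y4 >= 0

Solving the primal: x* = (4.75, 0).
  primal value c^T x* = 28.5.
Solving the dual: y* = (0, 0, 0, 1.5).
  dual value b^T y* = 28.5.
Strong duality: c^T x* = b^T y*. Confirmed.

28.5


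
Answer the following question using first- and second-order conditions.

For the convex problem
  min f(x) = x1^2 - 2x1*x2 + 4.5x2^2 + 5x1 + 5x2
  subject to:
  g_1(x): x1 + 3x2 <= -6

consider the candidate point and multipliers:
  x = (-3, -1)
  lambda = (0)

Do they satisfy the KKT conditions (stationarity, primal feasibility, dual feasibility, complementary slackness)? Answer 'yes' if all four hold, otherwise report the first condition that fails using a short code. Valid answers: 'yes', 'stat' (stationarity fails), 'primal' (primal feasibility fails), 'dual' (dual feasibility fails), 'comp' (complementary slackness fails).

Gradient of f: grad f(x) = Q x + c = (1, 2)
Constraint values g_i(x) = a_i^T x - b_i:
  g_1((-3, -1)) = 0
Stationarity residual: grad f(x) + sum_i lambda_i a_i = (1, 2)
  -> stationarity FAILS
Primal feasibility (all g_i <= 0): OK
Dual feasibility (all lambda_i >= 0): OK
Complementary slackness (lambda_i * g_i(x) = 0 for all i): OK

Verdict: the first failing condition is stationarity -> stat.

stat


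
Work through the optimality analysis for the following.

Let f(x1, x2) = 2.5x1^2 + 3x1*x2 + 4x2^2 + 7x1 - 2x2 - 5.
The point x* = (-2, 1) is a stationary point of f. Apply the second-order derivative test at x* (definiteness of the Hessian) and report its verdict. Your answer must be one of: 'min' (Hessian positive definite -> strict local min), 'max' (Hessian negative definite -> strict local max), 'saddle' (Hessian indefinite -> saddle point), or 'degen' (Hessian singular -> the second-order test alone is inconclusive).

Compute the Hessian H = grad^2 f:
  H = [[5, 3], [3, 8]]
Verify stationarity: grad f(x*) = H x* + g = (0, 0).
Eigenvalues of H: 3.1459, 9.8541.
Both eigenvalues > 0, so H is positive definite -> x* is a strict local min.

min


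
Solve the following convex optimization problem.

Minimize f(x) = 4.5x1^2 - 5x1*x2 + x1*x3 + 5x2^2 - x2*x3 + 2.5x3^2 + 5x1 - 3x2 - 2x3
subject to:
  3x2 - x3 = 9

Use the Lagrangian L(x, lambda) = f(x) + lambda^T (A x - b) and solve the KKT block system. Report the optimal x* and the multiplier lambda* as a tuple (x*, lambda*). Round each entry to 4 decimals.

Form the Lagrangian:
  L(x, lambda) = (1/2) x^T Q x + c^T x + lambda^T (A x - b)
Stationarity (grad_x L = 0): Q x + c + A^T lambda = 0.
Primal feasibility: A x = b.

This gives the KKT block system:
  [ Q   A^T ] [ x     ]   [-c ]
  [ A    0  ] [ lambda ] = [ b ]

Solving the linear system:
  x*      = (1.0664, 2.7986, -0.6041)
  lambda* = (-6.7529)
  f(x*)   = 29.46

x* = (1.0664, 2.7986, -0.6041), lambda* = (-6.7529)


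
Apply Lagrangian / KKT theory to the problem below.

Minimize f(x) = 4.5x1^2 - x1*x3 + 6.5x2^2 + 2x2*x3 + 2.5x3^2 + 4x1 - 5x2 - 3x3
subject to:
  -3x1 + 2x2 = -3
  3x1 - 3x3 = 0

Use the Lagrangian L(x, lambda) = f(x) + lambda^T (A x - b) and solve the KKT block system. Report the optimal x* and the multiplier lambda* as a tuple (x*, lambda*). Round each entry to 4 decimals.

Form the Lagrangian:
  L(x, lambda) = (1/2) x^T Q x + c^T x + lambda^T (A x - b)
Stationarity (grad_x L = 0): Q x + c + A^T lambda = 0.
Primal feasibility: A x = b.

This gives the KKT block system:
  [ Q   A^T ] [ x     ]   [-c ]
  [ A    0  ] [ lambda ] = [ b ]

Solving the linear system:
  x*      = (0.8201, -0.2698, 0.8201)
  lambda* = (3.4339, -0.0864)
  f(x*)   = 6.2354

x* = (0.8201, -0.2698, 0.8201), lambda* = (3.4339, -0.0864)


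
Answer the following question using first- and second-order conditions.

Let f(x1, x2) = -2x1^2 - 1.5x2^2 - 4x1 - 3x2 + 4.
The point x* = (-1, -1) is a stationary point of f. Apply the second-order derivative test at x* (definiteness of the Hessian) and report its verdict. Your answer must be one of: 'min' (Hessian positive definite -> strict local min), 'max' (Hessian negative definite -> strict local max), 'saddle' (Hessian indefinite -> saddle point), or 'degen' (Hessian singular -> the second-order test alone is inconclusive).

Compute the Hessian H = grad^2 f:
  H = [[-4, 0], [0, -3]]
Verify stationarity: grad f(x*) = H x* + g = (0, 0).
Eigenvalues of H: -4, -3.
Both eigenvalues < 0, so H is negative definite -> x* is a strict local max.

max


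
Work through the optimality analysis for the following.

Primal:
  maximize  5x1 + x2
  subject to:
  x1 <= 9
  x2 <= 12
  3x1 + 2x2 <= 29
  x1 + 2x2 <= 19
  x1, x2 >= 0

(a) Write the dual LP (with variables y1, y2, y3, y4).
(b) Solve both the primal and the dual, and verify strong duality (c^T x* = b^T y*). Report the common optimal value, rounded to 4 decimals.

The standard primal-dual pair for 'max c^T x s.t. A x <= b, x >= 0' is:
  Dual:  min b^T y  s.t.  A^T y >= c,  y >= 0.

So the dual LP is:
  minimize  9y1 + 12y2 + 29y3 + 19y4
  subject to:
    y1 + 3y3 + y4 >= 5
    y2 + 2y3 + 2y4 >= 1
    y1, y2, y3, y4 >= 0

Solving the primal: x* = (9, 1).
  primal value c^T x* = 46.
Solving the dual: y* = (3.5, 0, 0.5, 0).
  dual value b^T y* = 46.
Strong duality: c^T x* = b^T y*. Confirmed.

46


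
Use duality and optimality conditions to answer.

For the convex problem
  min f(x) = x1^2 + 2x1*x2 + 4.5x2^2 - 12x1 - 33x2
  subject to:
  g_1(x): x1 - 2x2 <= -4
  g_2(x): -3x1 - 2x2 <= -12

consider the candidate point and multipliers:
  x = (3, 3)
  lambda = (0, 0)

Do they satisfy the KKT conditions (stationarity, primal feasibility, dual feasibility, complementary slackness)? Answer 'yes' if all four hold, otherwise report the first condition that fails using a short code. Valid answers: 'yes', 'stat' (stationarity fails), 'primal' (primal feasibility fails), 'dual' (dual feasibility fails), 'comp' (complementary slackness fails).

Gradient of f: grad f(x) = Q x + c = (0, 0)
Constraint values g_i(x) = a_i^T x - b_i:
  g_1((3, 3)) = 1
  g_2((3, 3)) = -3
Stationarity residual: grad f(x) + sum_i lambda_i a_i = (0, 0)
  -> stationarity OK
Primal feasibility (all g_i <= 0): FAILS
Dual feasibility (all lambda_i >= 0): OK
Complementary slackness (lambda_i * g_i(x) = 0 for all i): OK

Verdict: the first failing condition is primal_feasibility -> primal.

primal


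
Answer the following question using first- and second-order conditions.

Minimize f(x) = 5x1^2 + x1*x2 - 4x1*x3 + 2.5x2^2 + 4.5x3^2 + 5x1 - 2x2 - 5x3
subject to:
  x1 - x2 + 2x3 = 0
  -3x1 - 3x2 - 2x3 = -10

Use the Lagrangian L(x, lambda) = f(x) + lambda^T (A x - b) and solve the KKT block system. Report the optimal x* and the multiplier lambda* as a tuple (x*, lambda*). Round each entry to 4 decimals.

Form the Lagrangian:
  L(x, lambda) = (1/2) x^T Q x + c^T x + lambda^T (A x - b)
Stationarity (grad_x L = 0): Q x + c + A^T lambda = 0.
Primal feasibility: A x = b.

This gives the KKT block system:
  [ Q   A^T ] [ x     ]   [-c ]
  [ A    0  ] [ lambda ] = [ b ]

Solving the linear system:
  x*      = (0.349, 2.3255, 0.9883)
  lambda* = (1.5572, 2.8065)
  f(x*)   = 10.1085

x* = (0.349, 2.3255, 0.9883), lambda* = (1.5572, 2.8065)


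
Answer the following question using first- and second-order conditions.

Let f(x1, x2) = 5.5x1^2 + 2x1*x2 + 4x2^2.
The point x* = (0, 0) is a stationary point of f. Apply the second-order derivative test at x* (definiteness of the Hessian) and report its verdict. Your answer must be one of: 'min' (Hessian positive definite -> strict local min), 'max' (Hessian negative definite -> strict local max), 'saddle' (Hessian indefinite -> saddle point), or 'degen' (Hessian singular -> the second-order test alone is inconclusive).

Compute the Hessian H = grad^2 f:
  H = [[11, 2], [2, 8]]
Verify stationarity: grad f(x*) = H x* + g = (0, 0).
Eigenvalues of H: 7, 12.
Both eigenvalues > 0, so H is positive definite -> x* is a strict local min.

min


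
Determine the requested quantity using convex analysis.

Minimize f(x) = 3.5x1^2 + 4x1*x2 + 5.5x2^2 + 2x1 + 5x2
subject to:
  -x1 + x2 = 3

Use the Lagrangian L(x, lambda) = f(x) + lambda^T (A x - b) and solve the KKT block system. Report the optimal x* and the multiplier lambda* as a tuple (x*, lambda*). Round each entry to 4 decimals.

Form the Lagrangian:
  L(x, lambda) = (1/2) x^T Q x + c^T x + lambda^T (A x - b)
Stationarity (grad_x L = 0): Q x + c + A^T lambda = 0.
Primal feasibility: A x = b.

This gives the KKT block system:
  [ Q   A^T ] [ x     ]   [-c ]
  [ A    0  ] [ lambda ] = [ b ]

Solving the linear system:
  x*      = (-2, 1)
  lambda* = (-8)
  f(x*)   = 12.5

x* = (-2, 1), lambda* = (-8)


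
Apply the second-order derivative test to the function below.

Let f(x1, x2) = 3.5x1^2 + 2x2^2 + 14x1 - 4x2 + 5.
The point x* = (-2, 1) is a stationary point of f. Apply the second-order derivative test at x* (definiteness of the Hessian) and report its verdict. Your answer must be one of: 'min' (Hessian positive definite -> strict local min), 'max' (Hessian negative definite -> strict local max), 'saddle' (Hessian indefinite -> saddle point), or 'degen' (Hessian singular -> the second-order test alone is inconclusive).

Compute the Hessian H = grad^2 f:
  H = [[7, 0], [0, 4]]
Verify stationarity: grad f(x*) = H x* + g = (0, 0).
Eigenvalues of H: 4, 7.
Both eigenvalues > 0, so H is positive definite -> x* is a strict local min.

min


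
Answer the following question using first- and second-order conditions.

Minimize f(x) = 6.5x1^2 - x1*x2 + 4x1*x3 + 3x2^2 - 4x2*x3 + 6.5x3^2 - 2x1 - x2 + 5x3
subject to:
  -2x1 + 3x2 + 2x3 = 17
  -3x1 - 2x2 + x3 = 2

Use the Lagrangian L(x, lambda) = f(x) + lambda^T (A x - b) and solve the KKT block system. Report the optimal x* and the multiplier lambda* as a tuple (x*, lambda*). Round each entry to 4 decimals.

Form the Lagrangian:
  L(x, lambda) = (1/2) x^T Q x + c^T x + lambda^T (A x - b)
Stationarity (grad_x L = 0): Q x + c + A^T lambda = 0.
Primal feasibility: A x = b.

This gives the KKT block system:
  [ Q   A^T ] [ x     ]   [-c ]
  [ A    0  ] [ lambda ] = [ b ]

Solving the linear system:
  x*      = (-1.8949, 2.94, 2.1952)
  lambda* = (-5.4499, -3.2978)
  f(x*)   = 55.5346

x* = (-1.8949, 2.94, 2.1952), lambda* = (-5.4499, -3.2978)


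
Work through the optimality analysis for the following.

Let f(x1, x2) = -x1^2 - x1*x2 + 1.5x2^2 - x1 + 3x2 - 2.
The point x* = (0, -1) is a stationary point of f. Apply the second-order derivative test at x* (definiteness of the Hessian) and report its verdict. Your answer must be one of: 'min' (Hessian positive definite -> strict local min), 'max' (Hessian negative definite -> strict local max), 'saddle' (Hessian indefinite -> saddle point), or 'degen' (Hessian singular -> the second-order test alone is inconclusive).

Compute the Hessian H = grad^2 f:
  H = [[-2, -1], [-1, 3]]
Verify stationarity: grad f(x*) = H x* + g = (0, 0).
Eigenvalues of H: -2.1926, 3.1926.
Eigenvalues have mixed signs, so H is indefinite -> x* is a saddle point.

saddle


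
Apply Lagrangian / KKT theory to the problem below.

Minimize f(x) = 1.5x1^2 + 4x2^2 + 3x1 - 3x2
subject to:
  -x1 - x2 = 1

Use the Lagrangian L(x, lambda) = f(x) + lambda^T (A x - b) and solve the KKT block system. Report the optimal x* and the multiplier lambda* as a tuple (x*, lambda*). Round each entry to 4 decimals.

Form the Lagrangian:
  L(x, lambda) = (1/2) x^T Q x + c^T x + lambda^T (A x - b)
Stationarity (grad_x L = 0): Q x + c + A^T lambda = 0.
Primal feasibility: A x = b.

This gives the KKT block system:
  [ Q   A^T ] [ x     ]   [-c ]
  [ A    0  ] [ lambda ] = [ b ]

Solving the linear system:
  x*      = (-1.2727, 0.2727)
  lambda* = (-0.8182)
  f(x*)   = -1.9091

x* = (-1.2727, 0.2727), lambda* = (-0.8182)


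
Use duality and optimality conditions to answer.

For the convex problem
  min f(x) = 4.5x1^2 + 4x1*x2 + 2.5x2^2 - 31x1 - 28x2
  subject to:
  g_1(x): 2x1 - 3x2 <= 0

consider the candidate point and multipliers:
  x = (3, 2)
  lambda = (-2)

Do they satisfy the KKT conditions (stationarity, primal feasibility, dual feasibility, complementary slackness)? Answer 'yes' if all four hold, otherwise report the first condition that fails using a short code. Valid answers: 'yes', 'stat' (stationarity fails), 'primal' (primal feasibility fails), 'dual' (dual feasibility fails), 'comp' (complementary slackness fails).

Gradient of f: grad f(x) = Q x + c = (4, -6)
Constraint values g_i(x) = a_i^T x - b_i:
  g_1((3, 2)) = 0
Stationarity residual: grad f(x) + sum_i lambda_i a_i = (0, 0)
  -> stationarity OK
Primal feasibility (all g_i <= 0): OK
Dual feasibility (all lambda_i >= 0): FAILS
Complementary slackness (lambda_i * g_i(x) = 0 for all i): OK

Verdict: the first failing condition is dual_feasibility -> dual.

dual


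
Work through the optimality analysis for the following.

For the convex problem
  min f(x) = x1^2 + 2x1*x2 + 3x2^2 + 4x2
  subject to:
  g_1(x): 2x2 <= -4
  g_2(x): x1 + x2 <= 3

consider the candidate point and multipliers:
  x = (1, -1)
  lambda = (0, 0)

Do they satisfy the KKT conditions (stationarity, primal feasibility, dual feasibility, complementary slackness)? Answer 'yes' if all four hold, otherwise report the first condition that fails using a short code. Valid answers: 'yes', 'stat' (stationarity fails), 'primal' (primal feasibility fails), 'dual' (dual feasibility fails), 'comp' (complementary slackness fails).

Gradient of f: grad f(x) = Q x + c = (0, 0)
Constraint values g_i(x) = a_i^T x - b_i:
  g_1((1, -1)) = 2
  g_2((1, -1)) = -3
Stationarity residual: grad f(x) + sum_i lambda_i a_i = (0, 0)
  -> stationarity OK
Primal feasibility (all g_i <= 0): FAILS
Dual feasibility (all lambda_i >= 0): OK
Complementary slackness (lambda_i * g_i(x) = 0 for all i): OK

Verdict: the first failing condition is primal_feasibility -> primal.

primal


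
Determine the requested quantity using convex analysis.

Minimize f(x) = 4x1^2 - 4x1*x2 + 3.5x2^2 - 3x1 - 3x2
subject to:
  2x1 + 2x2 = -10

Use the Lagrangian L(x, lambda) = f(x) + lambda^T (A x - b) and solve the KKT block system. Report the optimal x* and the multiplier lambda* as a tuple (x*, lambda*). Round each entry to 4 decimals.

Form the Lagrangian:
  L(x, lambda) = (1/2) x^T Q x + c^T x + lambda^T (A x - b)
Stationarity (grad_x L = 0): Q x + c + A^T lambda = 0.
Primal feasibility: A x = b.

This gives the KKT block system:
  [ Q   A^T ] [ x     ]   [-c ]
  [ A    0  ] [ lambda ] = [ b ]

Solving the linear system:
  x*      = (-2.3913, -2.6087)
  lambda* = (5.8478)
  f(x*)   = 36.7391

x* = (-2.3913, -2.6087), lambda* = (5.8478)


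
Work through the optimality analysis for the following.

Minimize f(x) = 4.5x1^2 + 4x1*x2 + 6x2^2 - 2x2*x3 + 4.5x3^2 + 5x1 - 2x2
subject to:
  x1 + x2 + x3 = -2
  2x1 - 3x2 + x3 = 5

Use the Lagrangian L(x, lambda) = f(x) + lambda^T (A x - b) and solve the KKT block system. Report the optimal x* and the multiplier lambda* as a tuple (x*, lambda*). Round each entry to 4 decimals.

Form the Lagrangian:
  L(x, lambda) = (1/2) x^T Q x + c^T x + lambda^T (A x - b)
Stationarity (grad_x L = 0): Q x + c + A^T lambda = 0.
Primal feasibility: A x = b.

This gives the KKT block system:
  [ Q   A^T ] [ x     ]   [-c ]
  [ A    0  ] [ lambda ] = [ b ]

Solving the linear system:
  x*      = (0.3395, -1.6651, -0.6744)
  lambda* = (6.873, -4.1339)
  f(x*)   = 19.7217

x* = (0.3395, -1.6651, -0.6744), lambda* = (6.873, -4.1339)


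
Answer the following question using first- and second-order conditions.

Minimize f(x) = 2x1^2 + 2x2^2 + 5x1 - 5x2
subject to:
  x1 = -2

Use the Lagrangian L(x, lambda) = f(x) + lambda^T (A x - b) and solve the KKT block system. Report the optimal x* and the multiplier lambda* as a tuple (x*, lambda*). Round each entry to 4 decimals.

Form the Lagrangian:
  L(x, lambda) = (1/2) x^T Q x + c^T x + lambda^T (A x - b)
Stationarity (grad_x L = 0): Q x + c + A^T lambda = 0.
Primal feasibility: A x = b.

This gives the KKT block system:
  [ Q   A^T ] [ x     ]   [-c ]
  [ A    0  ] [ lambda ] = [ b ]

Solving the linear system:
  x*      = (-2, 1.25)
  lambda* = (3)
  f(x*)   = -5.125

x* = (-2, 1.25), lambda* = (3)


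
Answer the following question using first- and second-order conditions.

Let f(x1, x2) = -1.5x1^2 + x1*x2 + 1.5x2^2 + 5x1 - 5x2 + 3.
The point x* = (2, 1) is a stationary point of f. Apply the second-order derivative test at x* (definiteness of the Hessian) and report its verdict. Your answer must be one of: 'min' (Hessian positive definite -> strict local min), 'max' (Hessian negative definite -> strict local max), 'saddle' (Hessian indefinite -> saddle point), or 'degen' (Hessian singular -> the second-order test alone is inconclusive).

Compute the Hessian H = grad^2 f:
  H = [[-3, 1], [1, 3]]
Verify stationarity: grad f(x*) = H x* + g = (0, 0).
Eigenvalues of H: -3.1623, 3.1623.
Eigenvalues have mixed signs, so H is indefinite -> x* is a saddle point.

saddle
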